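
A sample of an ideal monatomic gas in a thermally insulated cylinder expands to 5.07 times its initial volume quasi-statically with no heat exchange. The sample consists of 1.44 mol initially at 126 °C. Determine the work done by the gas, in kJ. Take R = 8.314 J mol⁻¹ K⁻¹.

W ≈ 4.74 kJ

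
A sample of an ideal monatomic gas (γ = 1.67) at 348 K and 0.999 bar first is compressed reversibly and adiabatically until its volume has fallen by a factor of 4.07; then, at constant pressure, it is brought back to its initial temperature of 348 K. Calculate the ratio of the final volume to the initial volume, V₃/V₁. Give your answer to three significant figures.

V₃/V₁ ≈ 0.0959

Adiabatic step: V₂/V₁ = 0.2457; T₂ = T₁·4.07^(0.67) = 891.3 K.
Isobaric step: V₃/V₂ = T₃/T₂ = 348/891.3.
V₃/V₁ = (V₂/V₁)(V₃/V₂) = 0.2457 × (348/891.3) = 0.09594.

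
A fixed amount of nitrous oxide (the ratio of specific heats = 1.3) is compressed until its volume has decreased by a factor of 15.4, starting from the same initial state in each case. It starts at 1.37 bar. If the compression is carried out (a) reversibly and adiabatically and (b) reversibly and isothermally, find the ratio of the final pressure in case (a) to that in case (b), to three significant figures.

P_adiabatic / P_isothermal ≈ 2.27

Isothermal: P_b = P₁(V₁/V₂) = 1.37×15.4.
Adiabatic: P_a = P₁(V₁/V₂)^γ = 1.37×15.4^(1.3).
P_a/P_b = (V₁/V₂)^(γ−1) = 15.4^(0.3) = 2.271.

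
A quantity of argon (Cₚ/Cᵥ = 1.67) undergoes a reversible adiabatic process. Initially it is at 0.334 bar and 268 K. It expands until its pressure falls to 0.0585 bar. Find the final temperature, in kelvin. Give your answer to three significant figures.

T₂ ≈ 133 K

Along an adiabat T P^((1−γ)/γ) is constant, so T₂ = T₁ (P₂/P₁)^((γ−1)/γ).
T₂ = 268 × (0.0585/0.334)^(0.401) = 133.2 K.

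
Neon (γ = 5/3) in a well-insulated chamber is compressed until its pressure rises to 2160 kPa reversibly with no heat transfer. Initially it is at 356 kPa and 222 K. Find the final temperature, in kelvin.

Adiabatic: T₂/T₁ = (P₂/P₁)^((γ−1)/γ).
T₂ = 222 × (2160/356)^(2/5) = 456.6 K.

T₂ ≈ 457 K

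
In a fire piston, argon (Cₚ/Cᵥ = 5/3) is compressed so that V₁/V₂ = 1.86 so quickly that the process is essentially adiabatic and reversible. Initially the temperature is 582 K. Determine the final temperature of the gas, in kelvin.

T₂ ≈ 880 K

Adiabatic: T₁V₁^(γ−1) = T₂V₂^(γ−1) ⇒ T₂ = T₁ (V₁/V₂)^(γ−1).
T₂ = 582 × 1.86^(2/3) = 880.2 K.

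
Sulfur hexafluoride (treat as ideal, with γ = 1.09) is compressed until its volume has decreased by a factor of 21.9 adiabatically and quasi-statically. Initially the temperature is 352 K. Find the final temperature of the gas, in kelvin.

T₂ ≈ 465 K

For a reversible adiabat TV^(γ−1) is constant, so T₂ = T₁ (V₁/V₂)^(γ−1).
T₂ = 352 × 21.9^(0.09) = 464.7 K.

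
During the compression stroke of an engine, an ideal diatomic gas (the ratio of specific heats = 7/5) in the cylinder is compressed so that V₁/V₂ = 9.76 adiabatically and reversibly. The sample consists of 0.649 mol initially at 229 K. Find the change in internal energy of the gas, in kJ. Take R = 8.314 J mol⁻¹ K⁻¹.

ΔU ≈ 4.60 kJ

Adiabatic: T₁V₁^(γ−1) = T₂V₂^(γ−1) ⇒ T₂ = T₁ (V₁/V₂)^(γ−1).
T₂ = 229 × 9.76^(2/5) = 569.7 K.
Q = 0, so ΔU = W_on_gas = nCᵥΔT with Cᵥ = R/(γ−1) = 20.79 J/(mol·K).
ΔU = 0.649 × 20.79 × (569.7 − 229) = 4595 J.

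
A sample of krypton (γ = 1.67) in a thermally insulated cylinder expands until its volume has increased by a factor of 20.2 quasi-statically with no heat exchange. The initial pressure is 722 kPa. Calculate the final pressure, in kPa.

Since PV^γ is constant along a reversible adiabat, P₂ = P₁ (V₁/V₂)^γ.
P₂ = 722 × (1/20.2)^(1.67) = 4.771 kPa.

P₂ ≈ 4.77 kPa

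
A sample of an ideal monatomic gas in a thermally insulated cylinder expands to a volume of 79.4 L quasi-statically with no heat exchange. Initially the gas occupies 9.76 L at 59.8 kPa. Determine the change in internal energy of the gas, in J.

ΔU ≈ -659 J

γ = 5/3 for a monatomic ideal gas.
P₂ = P₁(V₁/V₂)^γ = 59.8×(9.76/79.4)^(5/3) = 1.817 kPa.
For a reversible adiabat, W_by_gas = (P₁V₁ − P₂V₂)/(γ−1).
W_by = (59800×0.00976 − 1817×0.0794) / (2/3) = 659 J.
Q = 0 ⇒ ΔU = −W_by = -659 J.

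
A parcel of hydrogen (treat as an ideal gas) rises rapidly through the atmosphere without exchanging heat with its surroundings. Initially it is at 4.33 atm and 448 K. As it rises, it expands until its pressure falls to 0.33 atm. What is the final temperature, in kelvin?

Adiabatic: T₂/T₁ = (P₂/P₁)^((γ−1)/γ).
For a diatomic ideal gas γ = 7/5, so (γ−1)/γ = 2/7.
T₂ = 448 × (0.33/4.33)^(2/7) = 214.7 K.

T₂ ≈ 215 K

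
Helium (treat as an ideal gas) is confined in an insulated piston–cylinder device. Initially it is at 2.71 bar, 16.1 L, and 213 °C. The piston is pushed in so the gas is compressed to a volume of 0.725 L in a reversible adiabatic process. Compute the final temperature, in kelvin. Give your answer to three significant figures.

For a reversible adiabat TV^(γ−1) is constant, so T₂ = T₁ (V₁/V₂)^(γ−1).
γ = 5/3 for a monatomic ideal gas.
T₁ = 213 °C = 486.1 K.
T₂ = 486.1 × (16.1/0.725)^(2/3) = 3841 K.

T₂ ≈ 3840 K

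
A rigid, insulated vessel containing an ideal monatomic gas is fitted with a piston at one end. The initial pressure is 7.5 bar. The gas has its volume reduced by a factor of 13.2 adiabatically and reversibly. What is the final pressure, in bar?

Since PV^γ is constant along a reversible adiabat, P₂ = P₁ (V₁/V₂)^γ.
For a monatomic ideal gas γ = 5/3.
P₂ = 7.5 × 13.2^(5/3) = 552.9 bar.

P₂ ≈ 553 bar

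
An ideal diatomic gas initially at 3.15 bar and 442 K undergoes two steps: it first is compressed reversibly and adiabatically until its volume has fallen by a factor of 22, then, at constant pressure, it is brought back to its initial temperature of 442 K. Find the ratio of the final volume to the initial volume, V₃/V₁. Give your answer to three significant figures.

For a diatomic ideal gas γ = 7/5.
Adiabatic step: V₂/V₁ = 0.04545; T₂ = T₁·22^(2/5) = 1522 K.
Isobaric step: V₃/V₂ = T₃/T₂ = 442/1522.
V₃/V₁ = (V₂/V₁)(V₃/V₂) = 0.04545 × (442/1522) = 0.0132.

V₃/V₁ ≈ 0.0132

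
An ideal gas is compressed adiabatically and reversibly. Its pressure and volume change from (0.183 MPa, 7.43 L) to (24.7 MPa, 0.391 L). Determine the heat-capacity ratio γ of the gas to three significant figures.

PV^γ = const ⇒ γ = ln(P₂/P₁) / ln(V₁/V₂).
γ = ln(24.7/0.183) / ln(7.43/0.391) = 1.666.

γ ≈ 1.67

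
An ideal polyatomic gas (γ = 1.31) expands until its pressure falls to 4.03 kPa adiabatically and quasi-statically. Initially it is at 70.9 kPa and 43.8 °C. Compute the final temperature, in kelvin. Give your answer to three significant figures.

Along an adiabat T P^((1−γ)/γ) is constant, so T₂ = T₁ (P₂/P₁)^((γ−1)/γ).
T₁ = 43.8 °C = 316.9 K.
T₂ = 316.9 × (4.03/70.9)^(0.237) = 160.8 K.

T₂ ≈ 161 K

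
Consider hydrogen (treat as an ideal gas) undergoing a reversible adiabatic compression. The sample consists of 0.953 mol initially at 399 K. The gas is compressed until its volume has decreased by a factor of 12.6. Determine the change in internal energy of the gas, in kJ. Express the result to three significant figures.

For a reversible adiabat TV^(γ−1) is constant, so T₂ = T₁ (V₁/V₂)^(γ−1).
γ = 7/5 for a diatomic ideal gas, so γ−1 = 2/5.
T₂ = 399 × 12.6^(2/5) = 1099 K.
Q = 0, so ΔU = W_on_gas = nCᵥΔT with Cᵥ = R/(γ−1) = 20.79 J/(mol·K).
ΔU = 0.953 × 20.79 × (1099 − 399) = 13870 J.

ΔU ≈ 13.9 kJ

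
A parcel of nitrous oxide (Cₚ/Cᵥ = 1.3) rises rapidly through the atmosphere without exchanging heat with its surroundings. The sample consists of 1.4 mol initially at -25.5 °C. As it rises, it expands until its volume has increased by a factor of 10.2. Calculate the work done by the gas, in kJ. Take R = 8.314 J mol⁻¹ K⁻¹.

For a reversible adiabat TV^(γ−1) is constant, so T₂ = T₁ (V₁/V₂)^(γ−1).
T₁ = -25.5 °C = 247.6 K.
T₂ = 247.6 × (1/10.2)^(0.3) = 123.4 K.
Q = 0, so ΔU = W_on_gas = nCᵥΔT with Cᵥ = R/(γ−1) = 27.71 J/(mol·K).
ΔU = 1.4 × 27.71 × (123.4 − 247.6) = -4821 J.
Work done by the gas = −ΔU = 4821 J.

W ≈ 4.82 kJ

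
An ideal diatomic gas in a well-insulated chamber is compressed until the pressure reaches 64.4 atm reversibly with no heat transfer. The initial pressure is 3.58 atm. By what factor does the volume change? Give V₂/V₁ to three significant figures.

From PV^γ = const, V₂/V₁ = (P₁/P₂)^(1/γ).
For a diatomic ideal gas γ = 7/5.
V₂/V₁ = (3.58/64.4)^(5/7) = 0.1269.

V₂/V₁ ≈ 0.127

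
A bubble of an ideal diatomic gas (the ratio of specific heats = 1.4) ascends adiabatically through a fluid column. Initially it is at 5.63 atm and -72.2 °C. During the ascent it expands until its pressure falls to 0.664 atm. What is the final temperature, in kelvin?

Adiabatic: T₂/T₁ = (P₂/P₁)^((γ−1)/γ).
T₁ = -72.2 °C = 200.9 K.
T₂ = 200.9 × (0.664/5.63)^(0.286) = 109.1 K.

T₂ ≈ 109 K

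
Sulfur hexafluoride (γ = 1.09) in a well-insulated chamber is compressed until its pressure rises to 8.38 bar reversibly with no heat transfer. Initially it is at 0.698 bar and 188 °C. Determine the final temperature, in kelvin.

Adiabatic: T₂/T₁ = (P₂/P₁)^((γ−1)/γ).
T₁ = 188 °C = 461.1 K.
T₂ = 461.1 × (8.38/0.698)^(0.0826) = 566.2 K.

T₂ ≈ 566 K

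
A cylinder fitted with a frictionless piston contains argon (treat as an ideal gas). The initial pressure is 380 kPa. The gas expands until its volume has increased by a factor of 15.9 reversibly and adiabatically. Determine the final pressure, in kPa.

P₂ ≈ 3.78 kPa

Since PV^γ is constant along a reversible adiabat, P₂ = P₁ (V₁/V₂)^γ.
For a monatomic ideal gas γ = 5/3.
P₂ = 380 × (1/15.9)^(5/3) = 3.78 kPa.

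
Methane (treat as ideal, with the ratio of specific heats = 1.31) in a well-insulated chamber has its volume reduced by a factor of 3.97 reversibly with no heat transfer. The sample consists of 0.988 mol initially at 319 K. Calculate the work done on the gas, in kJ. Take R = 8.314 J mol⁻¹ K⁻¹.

W ≈ 4.51 kJ

For a reversible adiabat TV^(γ−1) is constant, so T₂ = T₁ (V₁/V₂)^(γ−1).
T₂ = 319 × 3.97^(0.31) = 489.1 K.
Q = 0, so ΔU = W_on_gas = nCᵥΔT with Cᵥ = R/(γ−1) = 26.82 J/(mol·K).
ΔU = 0.988 × 26.82 × (489.1 − 319) = 4508 J.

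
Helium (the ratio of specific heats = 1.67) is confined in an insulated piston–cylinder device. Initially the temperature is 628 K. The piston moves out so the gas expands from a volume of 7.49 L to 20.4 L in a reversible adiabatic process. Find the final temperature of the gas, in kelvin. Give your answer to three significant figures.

T₂ ≈ 321 K

For a reversible adiabat TV^(γ−1) is constant, so T₂ = T₁ (V₁/V₂)^(γ−1).
T₂ = 628 × (7.49/20.4)^(0.67) = 320.9 K.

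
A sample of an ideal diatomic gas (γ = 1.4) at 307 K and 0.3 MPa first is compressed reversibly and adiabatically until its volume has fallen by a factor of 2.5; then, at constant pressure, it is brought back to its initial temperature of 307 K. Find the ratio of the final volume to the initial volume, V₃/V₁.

V₃/V₁ ≈ 0.277

Adiabatic step: V₂/V₁ = 0.4; T₂ = T₁·2.5^(0.4) = 442.9 K.
Isobaric step: V₃/V₂ = T₃/T₂ = 307/442.9.
V₃/V₁ = (V₂/V₁)(V₃/V₂) = 0.4 × (307/442.9) = 0.2773.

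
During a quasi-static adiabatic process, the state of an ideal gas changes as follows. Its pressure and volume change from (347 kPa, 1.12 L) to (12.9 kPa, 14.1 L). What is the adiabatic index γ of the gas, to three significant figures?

γ ≈ 1.30

PV^γ = const ⇒ γ = ln(P₂/P₁) / ln(V₁/V₂).
γ = ln(12.9/347) / ln(1.12/14.1) = 1.3.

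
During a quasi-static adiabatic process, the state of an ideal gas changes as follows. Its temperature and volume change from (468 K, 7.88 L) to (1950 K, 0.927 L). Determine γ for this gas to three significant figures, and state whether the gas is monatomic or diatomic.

γ ≈ 1.67; monatomic

TV^(γ−1) = const ⇒ γ − 1 = ln(T₂/T₁) / ln(V₁/V₂).
γ = 1 + ln(1950/468) / ln(7.88/0.927) = 1.667.
γ ≈ 1.67 is close to 5/3, so the gas is monatomic.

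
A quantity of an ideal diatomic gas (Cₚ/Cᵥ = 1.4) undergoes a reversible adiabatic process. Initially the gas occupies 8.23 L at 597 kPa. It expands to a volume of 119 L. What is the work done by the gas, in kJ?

P₂ = P₁(V₁/V₂)^γ = 597×(8.23/119)^(1.4) = 14.18 kPa.
For a reversible adiabat, W_by_gas = (P₁V₁ − P₂V₂)/(γ−1).
W_by = (597000×0.00823 − 14180×0.119) / (0.4) = 8064 J.

W ≈ 8.06 kJ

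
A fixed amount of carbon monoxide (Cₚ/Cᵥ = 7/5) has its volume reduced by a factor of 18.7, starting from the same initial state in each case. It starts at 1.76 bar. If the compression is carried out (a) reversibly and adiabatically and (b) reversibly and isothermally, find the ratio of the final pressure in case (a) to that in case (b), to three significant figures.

P_adiabatic / P_isothermal ≈ 3.23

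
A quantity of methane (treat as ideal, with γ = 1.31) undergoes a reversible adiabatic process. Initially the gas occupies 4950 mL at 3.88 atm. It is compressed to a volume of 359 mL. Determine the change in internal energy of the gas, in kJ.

P₂ = P₁(V₁/V₂)^γ = 3.88×(4950/359)^(1.31) = 120.7 atm.
For a reversible adiabat, W_by_gas = (P₁V₁ − P₂V₂)/(γ−1).
W_by = (393100×0.00495 − 1.223×10^7×0.000359) / (0.31) = -7882 J.
Q = 0 ⇒ ΔU = −W_by = 7882 J.

ΔU ≈ 7.88 kJ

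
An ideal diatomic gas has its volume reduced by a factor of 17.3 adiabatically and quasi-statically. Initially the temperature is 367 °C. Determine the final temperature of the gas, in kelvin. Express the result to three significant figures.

T₂ ≈ 2000 K

Adiabatic: T₁V₁^(γ−1) = T₂V₂^(γ−1) ⇒ T₂ = T₁ (V₁/V₂)^(γ−1).
For a diatomic ideal gas γ = 7/5, so γ−1 = 2/5.
T₁ = 367 °C = 640.1 K.
T₂ = 640.1 × 17.3^(2/5) = 2002 K.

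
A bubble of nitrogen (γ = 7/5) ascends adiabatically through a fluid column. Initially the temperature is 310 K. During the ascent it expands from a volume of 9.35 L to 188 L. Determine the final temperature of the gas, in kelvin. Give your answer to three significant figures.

For a reversible adiabat TV^(γ−1) is constant, so T₂ = T₁ (V₁/V₂)^(γ−1).
T₂ = 310 × (9.35/188)^(2/5) = 93.33 K.

T₂ ≈ 93.3 K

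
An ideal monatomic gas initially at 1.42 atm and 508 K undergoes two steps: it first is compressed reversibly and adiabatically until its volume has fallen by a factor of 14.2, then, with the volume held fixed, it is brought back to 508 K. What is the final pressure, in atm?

For a monatomic ideal gas γ = 5/3.
Adiabatic step (PV^γ = const): P₂ = 1.42×14.2^(5/3) = 118.2 atm; T₂ = 508×14.2^(2/3) = 2979 K.
Isochoric: P₃ = P₂(T₃/T₂) = 118.2 × (508/2979) = 20.16 atm.

P₃ ≈ 20.2 atm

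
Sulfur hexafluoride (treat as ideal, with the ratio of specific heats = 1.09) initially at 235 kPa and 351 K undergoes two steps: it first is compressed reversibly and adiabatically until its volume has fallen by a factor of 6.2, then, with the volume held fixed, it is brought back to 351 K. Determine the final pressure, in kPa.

P₃ ≈ 1460 kPa

Adiabatic step (PV^γ = const): P₂ = 235×6.2^(1.09) = 1717 kPa; T₂ = 351×6.2^(0.09) = 413.6 K.
Isochoric: P₃ = P₂(T₃/T₂) = 1717 × (351/413.6) = 1457 kPa.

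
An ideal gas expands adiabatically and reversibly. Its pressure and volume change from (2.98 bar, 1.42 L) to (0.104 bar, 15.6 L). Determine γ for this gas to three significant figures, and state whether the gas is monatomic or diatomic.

γ ≈ 1.40; diatomic

PV^γ = const ⇒ γ = ln(P₂/P₁) / ln(V₁/V₂).
γ = ln(0.104/2.98) / ln(1.42/15.6) = 1.4.
γ ≈ 1.40 is close to 7/5, so the gas is diatomic.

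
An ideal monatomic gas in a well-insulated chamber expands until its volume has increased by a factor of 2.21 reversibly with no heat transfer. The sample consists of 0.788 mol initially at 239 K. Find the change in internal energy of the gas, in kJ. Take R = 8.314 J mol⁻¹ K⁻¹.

Adiabatic: T₁V₁^(γ−1) = T₂V₂^(γ−1) ⇒ T₂ = T₁ (V₁/V₂)^(γ−1).
γ = 5/3 for a monatomic ideal gas, so γ−1 = 2/3.
T₂ = 239 × (1/2.21)^(2/3) = 140.9 K.
Q = 0, so ΔU = W_on_gas = nCᵥΔT with Cᵥ = R/(γ−1) = 12.47 J/(mol·K).
ΔU = 0.788 × 12.47 × (140.9 − 239) = -964.4 J.

ΔU ≈ -0.964 kJ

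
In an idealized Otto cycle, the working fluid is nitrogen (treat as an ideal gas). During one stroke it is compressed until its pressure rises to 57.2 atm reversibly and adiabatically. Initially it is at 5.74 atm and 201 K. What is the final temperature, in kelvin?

Adiabatic: T₂/T₁ = (P₂/P₁)^((γ−1)/γ).
For a diatomic ideal gas γ = 7/5, so (γ−1)/γ = 2/7.
T₂ = 201 × (57.2/5.74)^(2/7) = 387.7 K.

T₂ ≈ 388 K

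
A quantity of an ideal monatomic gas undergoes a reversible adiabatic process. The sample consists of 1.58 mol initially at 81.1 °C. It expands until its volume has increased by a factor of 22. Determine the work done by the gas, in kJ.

Adiabatic: T₁V₁^(γ−1) = T₂V₂^(γ−1) ⇒ T₂ = T₁ (V₁/V₂)^(γ−1).
γ = 5/3 for a monatomic ideal gas, so γ−1 = 2/3.
T₁ = 81.1 °C = 354.2 K.
T₂ = 354.2 × (1/22)^(2/3) = 45.12 K.
Q = 0, so ΔU = W_on_gas = nCᵥΔT with Cᵥ = R/(γ−1) = 12.47 J/(mol·K).
ΔU = 1.58 × 12.47 × (45.12 − 354.2) = -6091 J.
Work done by the gas = −ΔU = 6091 J.

W ≈ 6.09 kJ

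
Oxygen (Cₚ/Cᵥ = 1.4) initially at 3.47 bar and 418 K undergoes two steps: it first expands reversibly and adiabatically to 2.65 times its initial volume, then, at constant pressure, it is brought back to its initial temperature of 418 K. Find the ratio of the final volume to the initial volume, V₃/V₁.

V₃/V₁ ≈ 3.91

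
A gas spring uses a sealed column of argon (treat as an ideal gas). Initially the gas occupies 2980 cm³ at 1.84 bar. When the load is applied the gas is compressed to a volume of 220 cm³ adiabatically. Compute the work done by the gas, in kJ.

γ = 5/3 for a monatomic ideal gas.
P₂ = P₁(V₁/V₂)^γ = 1.84×(2980/220)^(5/3) = 141.6 bar.
For a reversible adiabat, W_by_gas = (P₁V₁ − P₂V₂)/(γ−1).
W_by = (184000×0.00298 − 1.416×10^7×0.00022) / (2/3) = -3851 J.

W ≈ -3.85 kJ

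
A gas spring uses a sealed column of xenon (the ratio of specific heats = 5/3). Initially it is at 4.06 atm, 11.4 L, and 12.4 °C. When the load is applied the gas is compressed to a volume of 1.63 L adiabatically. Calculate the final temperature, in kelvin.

T₂ ≈ 1040 K

For a reversible adiabat TV^(γ−1) is constant, so T₂ = T₁ (V₁/V₂)^(γ−1).
T₁ = 12.4 °C = 285.5 K.
T₂ = 285.5 × (11.4/1.63)^(2/3) = 1044 K.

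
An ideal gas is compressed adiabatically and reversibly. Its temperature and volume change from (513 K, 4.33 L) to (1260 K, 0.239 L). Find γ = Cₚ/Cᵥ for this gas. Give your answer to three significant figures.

γ ≈ 1.31

TV^(γ−1) = const ⇒ γ − 1 = ln(T₂/T₁) / ln(V₁/V₂).
γ = 1 + ln(1260/513) / ln(4.33/0.239) = 1.31.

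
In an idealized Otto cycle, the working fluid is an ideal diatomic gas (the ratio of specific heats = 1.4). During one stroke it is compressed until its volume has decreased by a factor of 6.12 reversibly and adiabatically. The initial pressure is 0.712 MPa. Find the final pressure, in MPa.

Since PV^γ is constant along a reversible adiabat, P₂ = P₁ (V₁/V₂)^γ.
P₂ = 0.712 × 6.12^(1.4) = 8.994 MPa.

P₂ ≈ 8.99 MPa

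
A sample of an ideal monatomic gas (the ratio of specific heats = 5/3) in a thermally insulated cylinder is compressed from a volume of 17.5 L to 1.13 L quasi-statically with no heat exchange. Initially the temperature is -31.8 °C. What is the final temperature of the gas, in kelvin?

For a reversible adiabat TV^(γ−1) is constant, so T₂ = T₁ (V₁/V₂)^(γ−1).
T₁ = -31.8 °C = 241.3 K.
T₂ = 241.3 × (17.5/1.13)^(2/3) = 1500 K.

T₂ ≈ 1500 K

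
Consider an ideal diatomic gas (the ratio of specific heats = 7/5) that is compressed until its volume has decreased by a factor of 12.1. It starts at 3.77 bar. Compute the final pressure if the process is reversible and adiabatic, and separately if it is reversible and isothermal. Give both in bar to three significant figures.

adiabatic: 124 bar; isothermal: 45.6 bar

Isothermal: P₂ = P₁(V₁/V₂) = 3.77×12.1 = 45.62 bar.
Adiabatic: P₂ = P₁(V₁/V₂)^γ = 3.77×12.1^(7/5) = 123.7 bar.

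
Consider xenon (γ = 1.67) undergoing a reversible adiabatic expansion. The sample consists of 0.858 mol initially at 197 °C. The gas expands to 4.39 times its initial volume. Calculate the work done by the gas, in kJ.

Adiabatic: T₁V₁^(γ−1) = T₂V₂^(γ−1) ⇒ T₂ = T₁ (V₁/V₂)^(γ−1).
T₁ = 197 °C = 470.1 K.
T₂ = 470.1 × (1/4.39)^(0.67) = 174.5 K.
Q = 0, so ΔU = W_on_gas = nCᵥΔT with Cᵥ = R/(γ−1) = 12.41 J/(mol·K).
ΔU = 0.858 × 12.41 × (174.5 − 470.1) = -3148 J.
Work done by the gas = −ΔU = 3148 J.

W ≈ 3.15 kJ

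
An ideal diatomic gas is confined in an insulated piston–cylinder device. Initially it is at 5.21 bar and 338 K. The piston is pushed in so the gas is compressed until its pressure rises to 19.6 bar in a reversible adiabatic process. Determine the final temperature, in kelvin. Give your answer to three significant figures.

Along an adiabat T P^((1−γ)/γ) is constant, so T₂ = T₁ (P₂/P₁)^((γ−1)/γ).
For a diatomic ideal gas γ = 7/5, so (γ−1)/γ = 2/7.
T₂ = 338 × (19.6/5.21)^(2/7) = 493.5 K.

T₂ ≈ 494 K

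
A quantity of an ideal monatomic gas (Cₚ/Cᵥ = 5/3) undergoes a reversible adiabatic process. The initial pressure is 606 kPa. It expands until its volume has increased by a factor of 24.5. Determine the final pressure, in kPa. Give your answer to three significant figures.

P₂ ≈ 2.93 kPa

Since PV^γ is constant along a reversible adiabat, P₂ = P₁ (V₁/V₂)^γ.
P₂ = 606 × (1/24.5)^(5/3) = 2.932 kPa.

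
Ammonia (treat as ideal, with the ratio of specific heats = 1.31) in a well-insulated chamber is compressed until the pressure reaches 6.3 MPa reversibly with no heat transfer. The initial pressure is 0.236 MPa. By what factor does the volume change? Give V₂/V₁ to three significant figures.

V₂/V₁ ≈ 0.0815

From PV^γ = const, V₂/V₁ = (P₁/P₂)^(1/γ).
V₂/V₁ = (0.236/6.3)^(0.763) = 0.08149.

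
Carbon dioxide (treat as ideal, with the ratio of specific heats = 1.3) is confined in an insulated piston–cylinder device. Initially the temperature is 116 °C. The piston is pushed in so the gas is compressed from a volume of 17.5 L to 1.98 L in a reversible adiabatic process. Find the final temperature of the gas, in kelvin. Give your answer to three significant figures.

Adiabatic: T₁V₁^(γ−1) = T₂V₂^(γ−1) ⇒ T₂ = T₁ (V₁/V₂)^(γ−1).
T₁ = 116 °C = 389.1 K.
T₂ = 389.1 × (17.5/1.98)^(0.3) = 748.2 K.

T₂ ≈ 748 K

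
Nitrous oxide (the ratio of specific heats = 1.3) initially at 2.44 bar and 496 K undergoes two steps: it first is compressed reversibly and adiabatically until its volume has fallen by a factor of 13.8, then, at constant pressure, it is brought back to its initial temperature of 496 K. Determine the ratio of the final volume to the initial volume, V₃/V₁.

Adiabatic step: V₂/V₁ = 0.07246; T₂ = T₁·13.8^(0.3) = 1090 K.
Isobaric step: V₃/V₂ = T₃/T₂ = 496/1090.
V₃/V₁ = (V₂/V₁)(V₃/V₂) = 0.07246 × (496/1090) = 0.03297.

V₃/V₁ ≈ 0.0330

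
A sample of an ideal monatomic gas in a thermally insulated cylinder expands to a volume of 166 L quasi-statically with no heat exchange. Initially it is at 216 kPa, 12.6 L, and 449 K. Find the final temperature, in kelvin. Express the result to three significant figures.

Adiabatic: T₁V₁^(γ−1) = T₂V₂^(γ−1) ⇒ T₂ = T₁ (V₁/V₂)^(γ−1).
γ = 5/3 for a monatomic ideal gas.
T₂ = 449 × (12.6/166)^(2/3) = 80.49 K.

T₂ ≈ 80.5 K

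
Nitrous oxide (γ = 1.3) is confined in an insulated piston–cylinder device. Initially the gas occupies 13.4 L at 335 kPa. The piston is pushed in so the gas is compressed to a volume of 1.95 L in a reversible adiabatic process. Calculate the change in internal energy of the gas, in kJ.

ΔU ≈ 11.7 kJ

P₂ = P₁(V₁/V₂)^γ = 335×(13.4/1.95)^(1.3) = 4104 kPa.
For a reversible adiabat, W_by_gas = (P₁V₁ − P₂V₂)/(γ−1).
W_by = (335000×0.0134 − 4.104×10^6×0.00195) / (0.3) = -11710 J.
Q = 0 ⇒ ΔU = −W_by = 11710 J.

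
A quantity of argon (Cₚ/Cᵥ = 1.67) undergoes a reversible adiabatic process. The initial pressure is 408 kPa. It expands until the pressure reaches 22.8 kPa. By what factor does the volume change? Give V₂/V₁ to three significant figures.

V₂/V₁ ≈ 5.63

From PV^γ = const, V₂/V₁ = (P₁/P₂)^(1/γ).
V₂/V₁ = (408/22.8)^(0.599) = 5.625.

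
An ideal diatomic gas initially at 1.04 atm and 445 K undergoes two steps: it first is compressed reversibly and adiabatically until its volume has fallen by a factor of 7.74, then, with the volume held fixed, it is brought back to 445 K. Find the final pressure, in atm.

P₃ ≈ 8.05 atm

For a diatomic ideal gas γ = 7/5.
Adiabatic step (PV^γ = const): P₂ = 1.04×7.74^(7/5) = 18.25 atm; T₂ = 445×7.74^(2/5) = 1009 K.
Isochoric: P₃ = P₂(T₃/T₂) = 18.25 × (445/1009) = 8.05 atm.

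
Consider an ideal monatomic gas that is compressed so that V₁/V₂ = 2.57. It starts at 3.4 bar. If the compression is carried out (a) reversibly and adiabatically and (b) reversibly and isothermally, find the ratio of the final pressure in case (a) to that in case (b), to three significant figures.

P_adiabatic / P_isothermal ≈ 1.88

For a monatomic ideal gas γ = 5/3.
Isothermal: P_b = P₁(V₁/V₂) = 3.4×2.57.
Adiabatic: P_a = P₁(V₁/V₂)^γ = 3.4×2.57^(5/3).
P_a/P_b = (V₁/V₂)^(γ−1) = 2.57^(2/3) = 1.876.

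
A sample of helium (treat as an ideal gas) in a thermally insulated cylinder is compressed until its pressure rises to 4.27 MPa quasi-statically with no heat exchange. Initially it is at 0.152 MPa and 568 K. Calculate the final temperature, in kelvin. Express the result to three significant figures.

T₂ ≈ 2160 K

Adiabatic: T₂/T₁ = (P₂/P₁)^((γ−1)/γ).
For a monatomic ideal gas γ = 5/3, so (γ−1)/γ = 2/5.
T₂ = 568 × (4.27/0.152)^(2/5) = 2157 K.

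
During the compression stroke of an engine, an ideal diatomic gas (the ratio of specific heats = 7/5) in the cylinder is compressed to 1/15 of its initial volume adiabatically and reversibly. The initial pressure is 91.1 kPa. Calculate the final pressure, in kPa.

Since PV^γ is constant along a reversible adiabat, P₂ = P₁ (V₁/V₂)^γ.
P₂ = 91.1 × 15^(7/5) = 4037 kPa.

P₂ ≈ 4040 kPa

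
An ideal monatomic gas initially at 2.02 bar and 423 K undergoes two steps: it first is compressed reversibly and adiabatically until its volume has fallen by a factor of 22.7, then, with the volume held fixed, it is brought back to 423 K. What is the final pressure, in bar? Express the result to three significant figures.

P₃ ≈ 45.9 bar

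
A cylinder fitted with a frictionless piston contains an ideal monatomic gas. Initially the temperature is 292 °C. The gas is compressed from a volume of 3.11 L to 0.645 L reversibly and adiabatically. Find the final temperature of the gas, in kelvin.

T₂ ≈ 1610 K

For a reversible adiabat TV^(γ−1) is constant, so T₂ = T₁ (V₁/V₂)^(γ−1).
For a monatomic ideal gas γ = 5/3, so γ−1 = 2/3.
T₁ = 292 °C = 565.1 K.
T₂ = 565.1 × (3.11/0.645)^(2/3) = 1613 K.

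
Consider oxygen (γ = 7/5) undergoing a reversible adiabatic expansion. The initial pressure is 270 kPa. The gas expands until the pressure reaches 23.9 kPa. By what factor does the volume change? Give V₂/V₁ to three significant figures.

From PV^γ = const, V₂/V₁ = (P₁/P₂)^(1/γ).
V₂/V₁ = (270/23.9)^(5/7) = 5.651.

V₂/V₁ ≈ 5.65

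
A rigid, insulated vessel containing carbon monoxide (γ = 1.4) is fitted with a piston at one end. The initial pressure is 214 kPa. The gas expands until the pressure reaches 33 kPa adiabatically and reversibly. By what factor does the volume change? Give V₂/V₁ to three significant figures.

From PV^γ = const, V₂/V₁ = (P₁/P₂)^(1/γ).
V₂/V₁ = (214/33)^(0.714) = 3.801.

V₂/V₁ ≈ 3.80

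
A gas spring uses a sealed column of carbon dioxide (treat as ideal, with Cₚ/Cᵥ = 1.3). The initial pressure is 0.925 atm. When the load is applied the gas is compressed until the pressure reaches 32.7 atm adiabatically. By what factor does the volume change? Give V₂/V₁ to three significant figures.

V₂/V₁ ≈ 0.0644

From PV^γ = const, V₂/V₁ = (P₁/P₂)^(1/γ).
V₂/V₁ = (0.925/32.7)^(0.769) = 0.0644.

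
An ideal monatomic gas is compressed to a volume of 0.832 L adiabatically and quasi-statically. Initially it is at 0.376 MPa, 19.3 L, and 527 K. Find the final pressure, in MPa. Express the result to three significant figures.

Adiabatic: P₁V₁^γ = P₂V₂^γ ⇒ P₂ = P₁ (V₁/V₂)^γ.
γ = 5/3 for a monatomic ideal gas.
P₂ = 0.376 × (19.3/0.832)^(5/3) = 70.94 MPa.

P₂ ≈ 70.9 MPa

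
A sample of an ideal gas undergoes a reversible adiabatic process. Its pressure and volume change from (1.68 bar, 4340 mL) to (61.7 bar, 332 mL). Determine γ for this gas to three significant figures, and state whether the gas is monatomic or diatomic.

PV^γ = const ⇒ γ = ln(P₂/P₁) / ln(V₁/V₂).
γ = ln(61.7/1.68) / ln(4340/332) = 1.402.
γ ≈ 1.40 is close to 7/5, so the gas is diatomic.

γ ≈ 1.40; diatomic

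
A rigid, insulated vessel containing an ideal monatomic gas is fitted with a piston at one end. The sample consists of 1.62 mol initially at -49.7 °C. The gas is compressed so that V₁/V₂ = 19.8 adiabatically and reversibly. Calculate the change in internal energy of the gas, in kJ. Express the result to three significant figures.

ΔU ≈ 28.5 kJ

For a reversible adiabat TV^(γ−1) is constant, so T₂ = T₁ (V₁/V₂)^(γ−1).
γ = 5/3 for a monatomic ideal gas, so γ−1 = 2/3.
T₁ = -49.7 °C = 223.4 K.
T₂ = 223.4 × 19.8^(2/3) = 1635 K.
Q = 0, so ΔU = W_on_gas = nCᵥΔT with Cᵥ = R/(γ−1) = 12.47 J/(mol·K).
ΔU = 1.62 × 12.47 × (1635 − 223.4) = 28530 J.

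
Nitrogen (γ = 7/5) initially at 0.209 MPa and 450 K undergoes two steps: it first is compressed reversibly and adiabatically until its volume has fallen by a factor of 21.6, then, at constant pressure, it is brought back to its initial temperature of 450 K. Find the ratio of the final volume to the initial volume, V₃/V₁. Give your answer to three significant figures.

Adiabatic step: V₂/V₁ = 0.0463; T₂ = T₁·21.6^(2/5) = 1538 K.
Isobaric step: V₃/V₂ = T₃/T₂ = 450/1538.
V₃/V₁ = (V₂/V₁)(V₃/V₂) = 0.0463 × (450/1538) = 0.01354.

V₃/V₁ ≈ 0.0135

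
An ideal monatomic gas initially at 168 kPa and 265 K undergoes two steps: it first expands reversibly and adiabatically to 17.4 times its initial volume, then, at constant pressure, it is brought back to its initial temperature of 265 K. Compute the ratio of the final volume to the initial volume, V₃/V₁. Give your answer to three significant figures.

V₃/V₁ ≈ 117

For a monatomic ideal gas γ = 5/3.
Adiabatic step: V₂/V₁ = 17.4; T₂ = T₁·(1/17.4)^(2/3) = 39.47 K.
Isobaric step: V₃/V₂ = T₃/T₂ = 265/39.47.
V₃/V₁ = (V₂/V₁)(V₃/V₂) = 17.4 × (265/39.47) = 116.8.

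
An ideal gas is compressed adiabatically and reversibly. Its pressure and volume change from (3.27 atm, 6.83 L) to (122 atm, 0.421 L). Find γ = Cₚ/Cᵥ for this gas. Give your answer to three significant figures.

PV^γ = const ⇒ γ = ln(P₂/P₁) / ln(V₁/V₂).
γ = ln(122/3.27) / ln(6.83/0.421) = 1.299.

γ ≈ 1.30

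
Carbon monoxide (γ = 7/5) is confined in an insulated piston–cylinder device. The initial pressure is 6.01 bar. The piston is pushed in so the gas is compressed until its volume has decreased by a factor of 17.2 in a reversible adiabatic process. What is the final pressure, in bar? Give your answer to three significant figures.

P₂ ≈ 323 bar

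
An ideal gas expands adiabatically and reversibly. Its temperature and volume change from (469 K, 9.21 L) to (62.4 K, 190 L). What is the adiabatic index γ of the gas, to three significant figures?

γ ≈ 1.67

TV^(γ−1) = const ⇒ γ − 1 = ln(T₂/T₁) / ln(V₁/V₂).
γ = 1 + ln(62.4/469) / ln(9.21/190) = 1.666.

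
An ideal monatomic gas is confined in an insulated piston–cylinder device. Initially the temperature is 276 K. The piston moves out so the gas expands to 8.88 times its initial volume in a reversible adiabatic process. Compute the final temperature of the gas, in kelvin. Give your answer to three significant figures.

For a reversible adiabat TV^(γ−1) is constant, so T₂ = T₁ (V₁/V₂)^(γ−1).
For a monatomic ideal gas γ = 5/3, so γ−1 = 2/3.
T₂ = 276 × (1/8.88)^(2/3) = 64.36 K.

T₂ ≈ 64.4 K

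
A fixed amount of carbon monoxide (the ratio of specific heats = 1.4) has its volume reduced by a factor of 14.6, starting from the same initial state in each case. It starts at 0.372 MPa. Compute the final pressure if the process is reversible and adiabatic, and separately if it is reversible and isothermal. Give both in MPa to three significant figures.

adiabatic: 15.9 MPa; isothermal: 5.43 MPa

Isothermal: P₂ = P₁(V₁/V₂) = 0.372×14.6 = 5.431 MPa.
Adiabatic: P₂ = P₁(V₁/V₂)^γ = 0.372×14.6^(1.4) = 15.87 MPa.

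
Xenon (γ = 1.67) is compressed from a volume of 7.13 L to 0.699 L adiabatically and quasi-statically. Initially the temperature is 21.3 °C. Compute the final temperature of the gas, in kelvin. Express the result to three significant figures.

For a reversible adiabat TV^(γ−1) is constant, so T₂ = T₁ (V₁/V₂)^(γ−1).
T₁ = 21.3 °C = 294.4 K.
T₂ = 294.4 × (7.13/0.699)^(0.67) = 1396 K.

T₂ ≈ 1400 K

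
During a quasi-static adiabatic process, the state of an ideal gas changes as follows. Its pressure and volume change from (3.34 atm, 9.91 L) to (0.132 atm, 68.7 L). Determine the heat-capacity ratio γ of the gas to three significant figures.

PV^γ = const ⇒ γ = ln(P₂/P₁) / ln(V₁/V₂).
γ = ln(0.132/3.34) / ln(9.91/68.7) = 1.669.

γ ≈ 1.67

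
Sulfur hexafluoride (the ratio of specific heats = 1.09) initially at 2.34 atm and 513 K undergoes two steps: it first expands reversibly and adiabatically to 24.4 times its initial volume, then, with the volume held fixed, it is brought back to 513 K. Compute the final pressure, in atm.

P₃ ≈ 0.0959 atm

Adiabatic step (PV^γ = const): P₂ = 2.34×(1/24.4)^(1.09) = 0.07194 atm; T₂ = 513×(1/24.4)^(0.09) = 384.8 K.
Isochoric: P₃ = P₂(T₃/T₂) = 0.07194 × (513/384.8) = 0.0959 atm.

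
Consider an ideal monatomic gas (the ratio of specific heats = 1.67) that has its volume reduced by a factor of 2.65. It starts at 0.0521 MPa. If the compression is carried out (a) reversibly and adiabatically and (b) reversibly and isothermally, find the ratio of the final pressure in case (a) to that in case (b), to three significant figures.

P_adiabatic / P_isothermal ≈ 1.92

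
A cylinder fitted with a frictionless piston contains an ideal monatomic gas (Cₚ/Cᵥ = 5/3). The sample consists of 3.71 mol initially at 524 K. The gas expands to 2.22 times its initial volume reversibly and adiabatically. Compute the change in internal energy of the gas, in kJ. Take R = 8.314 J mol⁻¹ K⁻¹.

ΔU ≈ -10.0 kJ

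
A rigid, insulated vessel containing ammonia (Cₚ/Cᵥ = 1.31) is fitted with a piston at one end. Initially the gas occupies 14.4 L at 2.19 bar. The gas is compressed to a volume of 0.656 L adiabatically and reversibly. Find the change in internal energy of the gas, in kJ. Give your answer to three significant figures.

P₂ = P₁(V₁/V₂)^γ = 2.19×(14.4/0.656)^(1.31) = 125.2 bar.
For a reversible adiabat, W_by_gas = (P₁V₁ − P₂V₂)/(γ−1).
W_by = (219000×0.0144 − 1.252×10^7×0.000656) / (0.31) = -16330 J.
Q = 0 ⇒ ΔU = −W_by = 16330 J.

ΔU ≈ 16.3 kJ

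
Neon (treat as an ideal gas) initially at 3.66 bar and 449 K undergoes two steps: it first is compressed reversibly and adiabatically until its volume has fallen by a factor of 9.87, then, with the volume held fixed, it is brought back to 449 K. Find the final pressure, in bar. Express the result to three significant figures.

P₃ ≈ 36.1 bar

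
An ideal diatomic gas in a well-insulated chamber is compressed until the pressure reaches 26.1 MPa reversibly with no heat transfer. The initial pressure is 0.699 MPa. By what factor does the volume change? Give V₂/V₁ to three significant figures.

V₂/V₁ ≈ 0.0753

From PV^γ = const, V₂/V₁ = (P₁/P₂)^(1/γ).
For a diatomic ideal gas γ = 7/5.
V₂/V₁ = (0.699/26.1)^(5/7) = 0.07534.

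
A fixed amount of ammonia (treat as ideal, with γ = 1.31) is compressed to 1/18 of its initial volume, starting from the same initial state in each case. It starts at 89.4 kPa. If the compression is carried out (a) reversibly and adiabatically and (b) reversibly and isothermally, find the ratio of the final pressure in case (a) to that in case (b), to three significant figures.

Isothermal: P_b = P₁(V₁/V₂) = 89.4×18.
Adiabatic: P_a = P₁(V₁/V₂)^γ = 89.4×18^(1.31).
P_a/P_b = (V₁/V₂)^(γ−1) = 18^(0.31) = 2.45.

P_adiabatic / P_isothermal ≈ 2.45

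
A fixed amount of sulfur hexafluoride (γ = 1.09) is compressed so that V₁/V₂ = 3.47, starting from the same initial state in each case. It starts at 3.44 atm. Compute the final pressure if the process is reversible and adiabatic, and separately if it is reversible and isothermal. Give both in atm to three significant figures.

Isothermal: P₂ = P₁(V₁/V₂) = 3.44×3.47 = 11.94 atm.
Adiabatic: P₂ = P₁(V₁/V₂)^γ = 3.44×3.47^(1.09) = 13.35 atm.

adiabatic: 13.4 atm; isothermal: 11.9 atm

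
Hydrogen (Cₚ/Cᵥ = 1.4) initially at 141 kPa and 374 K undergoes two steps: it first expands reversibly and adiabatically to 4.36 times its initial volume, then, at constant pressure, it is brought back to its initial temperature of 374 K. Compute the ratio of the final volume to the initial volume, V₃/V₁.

V₃/V₁ ≈ 7.86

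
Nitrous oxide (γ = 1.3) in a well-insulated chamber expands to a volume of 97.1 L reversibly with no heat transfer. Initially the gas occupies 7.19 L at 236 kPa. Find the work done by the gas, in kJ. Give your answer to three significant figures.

W ≈ 3.07 kJ

P₂ = P₁(V₁/V₂)^γ = 236×(7.19/97.1)^(1.3) = 8.003 kPa.
For a reversible adiabat, W_by_gas = (P₁V₁ − P₂V₂)/(γ−1).
W_by = (236000×0.00719 − 8003×0.0971) / (0.3) = 3066 J.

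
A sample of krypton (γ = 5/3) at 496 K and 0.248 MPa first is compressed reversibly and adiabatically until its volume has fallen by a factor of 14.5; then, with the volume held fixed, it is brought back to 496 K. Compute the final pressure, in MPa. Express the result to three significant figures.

P₃ ≈ 3.60 MPa

Adiabatic step (PV^γ = const): P₂ = 0.248×14.5^(5/3) = 21.38 MPa; T₂ = 496×14.5^(2/3) = 2949 K.
Isochoric: P₃ = P₂(T₃/T₂) = 21.38 × (496/2949) = 3.596 MPa.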